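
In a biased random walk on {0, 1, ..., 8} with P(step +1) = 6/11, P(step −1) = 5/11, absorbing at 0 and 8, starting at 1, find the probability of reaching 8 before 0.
P(hit 8 before 0) = (1 − (5/6)^1) / (1 − (5/6)^8) = 279936/1288991

Let u_k denote P(reach 8 before 0 | start at k). Boundary: u_0 = 0, u_8 = 1. Recurrence: u_k = 6/11·u_{k+1} + 5/11·u_{k-1} for 1 ≤ k ≤ 7. Try u_k = A + B·r^k with r = q/p = (5/11)/(6/11) = 5/6. Substitution satisfies the recurrence; boundary conditions give:
  u_k = (1 − r^k) / (1 − r^N) = (1 − (5/6)^1) / (1 − (5/6)^8) = 279936/1288991.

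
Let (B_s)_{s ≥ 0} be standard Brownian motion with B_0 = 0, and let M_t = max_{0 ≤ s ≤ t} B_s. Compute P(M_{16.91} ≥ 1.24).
P(M_{16.91} ≥ 1.24) = 2·P(B_{16.91} ≥ 1.24) = 2(1 − Φ(1.24/√16.91)) ≈ 0.7630

By the reflection principle for Brownian motion, P(M_t ≥ a) = 2 · P(B_t ≥ a) for a ≥ 0. Since B_t ~ N(0, t), P(B_t ≥ 1.24) = 1 − Φ(1.24/√t) = 1 − Φ(1.24/√16.91) = 1 − Φ(0.3015). So
  P(M_{16.91} ≥ 1.24) = 2(1 − Φ(0.3015)) ≈ 0.7630.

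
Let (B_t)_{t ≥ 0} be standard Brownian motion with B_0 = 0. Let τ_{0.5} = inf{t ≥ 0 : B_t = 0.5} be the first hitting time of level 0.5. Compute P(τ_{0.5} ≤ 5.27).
P(τ_{0.5} ≤ 5.27) = 2(1 − Φ(0.5/√5.27)) = 2(1 − Φ(0.2178)) ≈ 0.8276

By the reflection principle for standard BM, P(τ_b ≤ t) = 2 · P(B_t ≥ b). Since B_t ~ N(0, t), P(B_t ≥ 0.5) = 1 − Φ(0.5/√t) = 1 − Φ(0.5/√5.27) = 1 − Φ(0.2178) ≈ 0.41379. Doubling: P(τ_{0.5} ≤ 5.27) ≈ 2 · 0.41379 = 0.82758 ≈ 0.8276.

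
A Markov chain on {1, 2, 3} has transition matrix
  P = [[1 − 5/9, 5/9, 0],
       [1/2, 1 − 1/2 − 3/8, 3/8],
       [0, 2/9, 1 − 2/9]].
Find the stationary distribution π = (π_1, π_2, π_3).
π = (72/287, 80/287, 135/287)

This is a birth-death chain on three states, which satisfies detailed balance: π_1 · P_{12} = π_2 · P_{21} and π_2 · P_{23} = π_3 · P_{32}.
From π_1 · 5/9 = π_2 · 1/2: π_2/π_1 = (5/9)/(1/2) = 10/9.
From π_2 · 3/8 = π_3 · 2/9: π_3/π_2 = (3/8)/(2/9) = 27/16.
Take π_1 proportional to 1; then unnormalized π = (1, 10/9, 15/8). Normalize by dividing by the sum 287/72:
  π = (72/287, 80/287, 135/287).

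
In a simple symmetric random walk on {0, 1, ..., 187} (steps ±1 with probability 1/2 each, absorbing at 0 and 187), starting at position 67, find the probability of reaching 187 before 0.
P(hit 187 before 0) = 67/187

Let u_k = P(hit 187 before 0 | start at k). Then u_0 = 0, u_187 = 1, and u_k = u_{k-1}/2 + u_{k+1}/2 for 1 ≤ k ≤ 186. This harmonic recurrence is solved by u_k = k/187, giving u_67 = 67/187.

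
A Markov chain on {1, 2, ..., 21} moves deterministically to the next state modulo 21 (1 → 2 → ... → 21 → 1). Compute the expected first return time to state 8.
E[T_8 | X_0 = 8] = 21

The chain cycles deterministically, so starting at state 8 it returns in exactly 21 steps. Equivalently, the stationary distribution is uniform π_j = 1/21 for every state j, so by Kac's formula E[T_8] = 1/π_8 = 21.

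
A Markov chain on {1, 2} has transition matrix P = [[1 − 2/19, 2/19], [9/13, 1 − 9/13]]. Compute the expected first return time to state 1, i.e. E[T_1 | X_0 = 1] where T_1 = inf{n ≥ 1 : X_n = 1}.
E[T_1 | X_0 = 1] = 1/π_1 = 197/171

For an irreducible recurrent Markov chain with stationary distribution π, E[T_i | X_0 = i] = 1/π_i (Kac's formula). Here π_1 = (9/13)/(2/19 + 9/13) = (9/13)/(197/247) = 171/197, so E[T_1 | X_0 = 1] = 1/π_1 = (2/19 + 9/13)/(9/13) = (197/247)/(9/13) = 197/171.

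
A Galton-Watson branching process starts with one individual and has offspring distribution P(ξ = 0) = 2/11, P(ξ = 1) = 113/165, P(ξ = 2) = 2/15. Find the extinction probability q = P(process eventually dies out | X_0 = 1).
q = 1

Mean offspring μ = 0·2/11 + 1·113/165 + 2·2/15 = 157/165 ≤ 1. For μ ≤ 1 with offspring not concentrated at 1, the Galton-Watson process goes extinct almost surely, so q = 1.
(Algebraic check: The pgf is f(s) = 2/11 + 113/165·s + 2/15·s². The extinction probability q is the smallest fixed point of f in [0, 1]. Setting s = f(s):
  2/15·s² + (113/165 − 1)·s + 2/11 = 0
  2/15·s² − (2/11 + 2/15)·s + 2/11 = 0
which factors as (s − 1)·(2/15·s − 2/11) = 0, giving roots s = 1 and s = (2/11)/(2/15) = 15/11. Since 15/11 ≥ 1, the smallest root in [0, 1] is s = 1.)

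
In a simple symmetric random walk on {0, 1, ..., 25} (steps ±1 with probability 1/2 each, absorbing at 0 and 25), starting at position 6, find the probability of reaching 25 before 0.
P(hit 25 before 0) = 6/25

Let u_k = P(hit 25 before 0 | start at k). Then u_0 = 0, u_25 = 1, and u_k = u_{k-1}/2 + u_{k+1}/2 for 1 ≤ k ≤ 24. This harmonic recurrence is solved by u_k = k/25, giving u_6 = 6/25.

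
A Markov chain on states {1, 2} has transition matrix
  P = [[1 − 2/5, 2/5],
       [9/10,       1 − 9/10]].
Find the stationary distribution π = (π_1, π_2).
π_1 = 9/13, π_2 = 4/13

Solve πP = π with π_1 + π_2 = 1. From πP = π: π_1 · (1 − 2/5) + π_2 · 9/10 = π_1 ⇒ π_2 · 9/10 = π_1 · 2/5 ⇒ π_2/π_1 = (2/5)/(9/10) = 4/9. Together with π_1 + π_2 = 1:
  π_1 = (9/10)/(2/5 + 9/10) = (9/10)/(13/10) = 9/13,
  π_2 = (2/5)/(2/5 + 9/10) = (2/5)/(13/10) = 4/13.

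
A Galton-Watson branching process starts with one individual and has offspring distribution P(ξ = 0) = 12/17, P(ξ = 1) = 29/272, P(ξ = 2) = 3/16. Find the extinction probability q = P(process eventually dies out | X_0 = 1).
q = 1

Mean offspring μ = 0·12/17 + 1·29/272 + 2·3/16 = 131/272 ≤ 1. For μ ≤ 1 with offspring not concentrated at 1, the Galton-Watson process goes extinct almost surely, so q = 1.
(Algebraic check: The pgf is f(s) = 12/17 + 29/272·s + 3/16·s². The extinction probability q is the smallest fixed point of f in [0, 1]. Setting s = f(s):
  3/16·s² + (29/272 − 1)·s + 12/17 = 0
  3/16·s² − (12/17 + 3/16)·s + 12/17 = 0
which factors as (s − 1)·(3/16·s − 12/17) = 0, giving roots s = 1 and s = (12/17)/(3/16) = 64/17. Since 64/17 ≥ 1, the smallest root in [0, 1] is s = 1.)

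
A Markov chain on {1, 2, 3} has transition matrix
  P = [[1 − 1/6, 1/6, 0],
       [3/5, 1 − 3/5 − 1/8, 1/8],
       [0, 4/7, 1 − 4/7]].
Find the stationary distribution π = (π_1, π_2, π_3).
π = (192/257, 160/771, 35/771)

This is a birth-death chain on three states, which satisfies detailed balance: π_1 · P_{12} = π_2 · P_{21} and π_2 · P_{23} = π_3 · P_{32}.
From π_1 · 1/6 = π_2 · 3/5: π_2/π_1 = (1/6)/(3/5) = 5/18.
From π_2 · 1/8 = π_3 · 4/7: π_3/π_2 = (1/8)/(4/7) = 7/32.
Take π_1 proportional to 1; then unnormalized π = (1, 5/18, 35/576). Normalize by dividing by the sum 257/192:
  π = (192/257, 160/771, 35/771).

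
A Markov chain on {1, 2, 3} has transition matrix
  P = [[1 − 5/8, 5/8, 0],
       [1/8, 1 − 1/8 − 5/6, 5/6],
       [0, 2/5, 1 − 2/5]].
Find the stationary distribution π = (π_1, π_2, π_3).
π = (12/197, 60/197, 125/197)

This is a birth-death chain on three states, which satisfies detailed balance: π_1 · P_{12} = π_2 · P_{21} and π_2 · P_{23} = π_3 · P_{32}.
From π_1 · 5/8 = π_2 · 1/8: π_2/π_1 = (5/8)/(1/8) = 5.
From π_2 · 5/6 = π_3 · 2/5: π_3/π_2 = (5/6)/(2/5) = 25/12.
Take π_1 proportional to 1; then unnormalized π = (1, 5, 125/12). Normalize by dividing by the sum 197/12:
  π = (12/197, 60/197, 125/197).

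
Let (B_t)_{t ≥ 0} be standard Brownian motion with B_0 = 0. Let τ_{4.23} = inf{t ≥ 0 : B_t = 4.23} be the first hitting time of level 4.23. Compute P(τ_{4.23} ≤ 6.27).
P(τ_{4.23} ≤ 6.27) = 2(1 − Φ(4.23/√6.27)) = 2(1 − Φ(1.6893)) ≈ 0.0912

By the reflection principle for standard BM, P(τ_b ≤ t) = 2 · P(B_t ≥ b). Since B_t ~ N(0, t), P(B_t ≥ 4.23) = 1 − Φ(4.23/√t) = 1 − Φ(4.23/√6.27) = 1 − Φ(1.6893) ≈ 0.04558. Doubling: P(τ_{4.23} ≤ 6.27) ≈ 2 · 0.04558 = 0.09116 ≈ 0.0912.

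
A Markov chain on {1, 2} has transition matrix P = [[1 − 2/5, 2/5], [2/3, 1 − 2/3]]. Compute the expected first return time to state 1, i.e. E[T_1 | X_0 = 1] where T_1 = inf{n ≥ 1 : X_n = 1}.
E[T_1 | X_0 = 1] = 1/π_1 = 8/5

For an irreducible recurrent Markov chain with stationary distribution π, E[T_i | X_0 = i] = 1/π_i (Kac's formula). Here π_1 = (2/3)/(2/5 + 2/3) = (2/3)/(16/15) = 5/8, so E[T_1 | X_0 = 1] = 1/π_1 = (2/5 + 2/3)/(2/3) = (16/15)/(2/3) = 8/5.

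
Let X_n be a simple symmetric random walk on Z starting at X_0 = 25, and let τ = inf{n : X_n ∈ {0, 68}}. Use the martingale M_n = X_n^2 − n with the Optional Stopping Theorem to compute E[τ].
E[τ] = 1075

M_n = X_n^2 − n is a martingale (since E[X_{n+1}^2 | F_n] = X_n^2 + 1). By OST (τ has finite mean in a bounded region), E[M_τ] = E[M_0] = X_0^2 − 0 = 25^2 = 625. Also E[M_τ] = E[X_τ^2] − E[τ]. The walk exits at 0 or 68, with P(hit 68 first) = 25/68, so E[X_τ^2] = 68^2 · 25/68 + 0 = 1700. Thus E[τ] = E[X_τ^2] − E[M_τ] = 1700 − 625 = 1075 = 25(68 − 25) = 1075.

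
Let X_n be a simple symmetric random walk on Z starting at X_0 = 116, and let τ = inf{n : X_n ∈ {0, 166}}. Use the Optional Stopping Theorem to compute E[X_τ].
E[X_τ] = 116

X_n is a martingale and τ is a bounded-mean stopping time (indeed τ is finite a.s. with bounded expectation since the walk is in a bounded region). By the OST, E[X_τ] = E[X_0] = 116. Equivalently: E[X_τ] = 166 · P(hit 166 first) + 0 · P(hit 0 first) = 166 · (116/166) = 116.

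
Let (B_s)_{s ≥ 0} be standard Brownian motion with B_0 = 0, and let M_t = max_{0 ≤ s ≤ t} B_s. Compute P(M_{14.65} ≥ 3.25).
P(M_{14.65} ≥ 3.25) = 2·P(B_{14.65} ≥ 3.25) = 2(1 − Φ(3.25/√14.65)) ≈ 0.3958

By the reflection principle for Brownian motion, P(M_t ≥ a) = 2 · P(B_t ≥ a) for a ≥ 0. Since B_t ~ N(0, t), P(B_t ≥ 3.25) = 1 − Φ(3.25/√t) = 1 − Φ(3.25/√14.65) = 1 − Φ(0.8491). So
  P(M_{14.65} ≥ 3.25) = 2(1 − Φ(0.8491)) ≈ 0.3958.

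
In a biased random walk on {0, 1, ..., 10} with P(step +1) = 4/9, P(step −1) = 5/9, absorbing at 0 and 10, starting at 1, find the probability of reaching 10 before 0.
P(hit 10 before 0) = (1 − (5/4)^1) / (1 − (5/4)^10) = 262144/8717049

Let u_k denote P(reach 10 before 0 | start at k). Boundary: u_0 = 0, u_10 = 1. Recurrence: u_k = 4/9·u_{k+1} + 5/9·u_{k-1} for 1 ≤ k ≤ 9. Try u_k = A + B·r^k with r = q/p = (5/9)/(4/9) = 5/4. Substitution satisfies the recurrence; boundary conditions give:
  u_k = (1 − r^k) / (1 − r^N) = (1 − (5/4)^1) / (1 − (5/4)^10) = 262144/8717049.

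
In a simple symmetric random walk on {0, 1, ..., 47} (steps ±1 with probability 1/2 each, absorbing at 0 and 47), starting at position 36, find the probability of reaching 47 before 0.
P(hit 47 before 0) = 36/47

Let u_k = P(hit 47 before 0 | start at k). Then u_0 = 0, u_47 = 1, and u_k = u_{k-1}/2 + u_{k+1}/2 for 1 ≤ k ≤ 46. This harmonic recurrence is solved by u_k = k/47, giving u_36 = 36/47.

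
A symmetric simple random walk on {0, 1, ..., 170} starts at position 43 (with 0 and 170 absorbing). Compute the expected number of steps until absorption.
E[τ | X_0 = 43] = 5461

Let v_k = E[τ | X_0 = k]. Boundary: v_0 = v_170 = 0. Recurrence: v_k = 1 + (v_{k-1} + v_{k+1})/2 for 1 ≤ k ≤ 169. The particular solution to v_k − (v_{k-1} + v_{k+1})/2 = 1 is v_k = −k^2. Adding homogeneous solution A + B k and matching boundaries gives v_k = k (170 − k). Substituting k = 43: v_43 = 43 · 127 = 5461.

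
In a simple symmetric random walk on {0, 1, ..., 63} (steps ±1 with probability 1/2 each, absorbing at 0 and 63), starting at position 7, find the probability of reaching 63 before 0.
P(hit 63 before 0) = 7/63 = 1/9

Let u_k = P(hit 63 before 0 | start at k). Then u_0 = 0, u_63 = 1, and u_k = u_{k-1}/2 + u_{k+1}/2 for 1 ≤ k ≤ 62. This harmonic recurrence is solved by u_k = k/63, giving u_7 = 7/63 = 1/9.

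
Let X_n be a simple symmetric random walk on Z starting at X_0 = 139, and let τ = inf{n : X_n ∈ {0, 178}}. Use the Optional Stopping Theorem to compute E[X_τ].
E[X_τ] = 139

X_n is a martingale and τ is a bounded-mean stopping time (indeed τ is finite a.s. with bounded expectation since the walk is in a bounded region). By the OST, E[X_τ] = E[X_0] = 139. Equivalently: E[X_τ] = 178 · P(hit 178 first) + 0 · P(hit 0 first) = 178 · (139/178) = 139.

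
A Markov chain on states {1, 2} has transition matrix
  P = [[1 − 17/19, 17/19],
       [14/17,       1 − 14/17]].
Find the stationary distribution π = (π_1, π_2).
π_1 = 266/555, π_2 = 289/555

Solve πP = π with π_1 + π_2 = 1. From πP = π: π_1 · (1 − 17/19) + π_2 · 14/17 = π_1 ⇒ π_2 · 14/17 = π_1 · 17/19 ⇒ π_2/π_1 = (17/19)/(14/17) = 289/266. Together with π_1 + π_2 = 1:
  π_1 = (14/17)/(17/19 + 14/17) = (14/17)/(555/323) = 266/555,
  π_2 = (17/19)/(17/19 + 14/17) = (17/19)/(555/323) = 289/555.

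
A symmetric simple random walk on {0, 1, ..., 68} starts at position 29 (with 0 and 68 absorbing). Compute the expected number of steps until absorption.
E[τ | X_0 = 29] = 1131

Let v_k = E[τ | X_0 = k]. Boundary: v_0 = v_68 = 0. Recurrence: v_k = 1 + (v_{k-1} + v_{k+1})/2 for 1 ≤ k ≤ 67. The particular solution to v_k − (v_{k-1} + v_{k+1})/2 = 1 is v_k = −k^2. Adding homogeneous solution A + B k and matching boundaries gives v_k = k (68 − k). Substituting k = 29: v_29 = 29 · 39 = 1131.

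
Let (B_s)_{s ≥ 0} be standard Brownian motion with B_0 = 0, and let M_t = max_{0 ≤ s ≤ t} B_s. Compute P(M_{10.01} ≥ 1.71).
P(M_{10.01} ≥ 1.71) = 2·P(B_{10.01} ≥ 1.71) = 2(1 − Φ(1.71/√10.01)) ≈ 0.5889

By the reflection principle for Brownian motion, P(M_t ≥ a) = 2 · P(B_t ≥ a) for a ≥ 0. Since B_t ~ N(0, t), P(B_t ≥ 1.71) = 1 − Φ(1.71/√t) = 1 − Φ(1.71/√10.01) = 1 − Φ(0.5405). So
  P(M_{10.01} ≥ 1.71) = 2(1 − Φ(0.5405)) ≈ 0.5889.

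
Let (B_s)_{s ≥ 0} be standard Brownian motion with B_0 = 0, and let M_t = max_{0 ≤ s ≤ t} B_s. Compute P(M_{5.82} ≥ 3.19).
P(M_{5.82} ≥ 3.19) = 2·P(B_{5.82} ≥ 3.19) = 2(1 − Φ(3.19/√5.82)) ≈ 0.1861

By the reflection principle for Brownian motion, P(M_t ≥ a) = 2 · P(B_t ≥ a) for a ≥ 0. Since B_t ~ N(0, t), P(B_t ≥ 3.19) = 1 − Φ(3.19/√t) = 1 − Φ(3.19/√5.82) = 1 − Φ(1.3223). So
  P(M_{5.82} ≥ 3.19) = 2(1 − Φ(1.3223)) ≈ 0.1861.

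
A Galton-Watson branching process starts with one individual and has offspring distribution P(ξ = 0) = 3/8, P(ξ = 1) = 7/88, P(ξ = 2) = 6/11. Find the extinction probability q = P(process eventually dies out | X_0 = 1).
q = 11/16

The pgf is f(s) = 3/8 + 7/88·s + 6/11·s². The extinction probability q is the smallest fixed point of f in [0, 1]. Setting s = f(s):
  6/11·s² + (7/88 − 1)·s + 3/8 = 0
  6/11·s² − (3/8 + 6/11)·s + 3/8 = 0
which factors as (s − 1)·(6/11·s − 3/8) = 0, giving roots s = 1 and s = (3/8)/(6/11) = 11/16.
Mean offspring μ = 7/88 + 2·6/11 = 103/88 > 1 (supercritical), so q < 1. The extinction probability is the smaller root: q = (3/8)/(6/11) = 11/16.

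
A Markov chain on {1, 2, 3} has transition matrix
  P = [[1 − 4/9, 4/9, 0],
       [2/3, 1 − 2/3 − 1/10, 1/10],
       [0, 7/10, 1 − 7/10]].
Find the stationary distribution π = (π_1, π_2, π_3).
π = (21/37, 14/37, 2/37)

This is a birth-death chain on three states, which satisfies detailed balance: π_1 · P_{12} = π_2 · P_{21} and π_2 · P_{23} = π_3 · P_{32}.
From π_1 · 4/9 = π_2 · 2/3: π_2/π_1 = (4/9)/(2/3) = 2/3.
From π_2 · 1/10 = π_3 · 7/10: π_3/π_2 = (1/10)/(7/10) = 1/7.
Take π_1 proportional to 1; then unnormalized π = (1, 2/3, 2/21). Normalize by dividing by the sum 37/21:
  π = (21/37, 14/37, 2/37).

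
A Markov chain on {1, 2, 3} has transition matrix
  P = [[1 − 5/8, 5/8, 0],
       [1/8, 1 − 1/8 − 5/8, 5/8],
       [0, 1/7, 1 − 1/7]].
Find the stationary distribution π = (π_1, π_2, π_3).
π = (8/223, 40/223, 175/223)

This is a birth-death chain on three states, which satisfies detailed balance: π_1 · P_{12} = π_2 · P_{21} and π_2 · P_{23} = π_3 · P_{32}.
From π_1 · 5/8 = π_2 · 1/8: π_2/π_1 = (5/8)/(1/8) = 5.
From π_2 · 5/8 = π_3 · 1/7: π_3/π_2 = (5/8)/(1/7) = 35/8.
Take π_1 proportional to 1; then unnormalized π = (1, 5, 175/8). Normalize by dividing by the sum 223/8:
  π = (8/223, 40/223, 175/223).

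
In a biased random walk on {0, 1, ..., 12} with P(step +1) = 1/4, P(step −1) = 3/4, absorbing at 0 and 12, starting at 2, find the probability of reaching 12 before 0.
P(hit 12 before 0) = (1 − (3)^2) / (1 − (3)^12) = 1/66430

Let u_k denote P(reach 12 before 0 | start at k). Boundary: u_0 = 0, u_12 = 1. Recurrence: u_k = 1/4·u_{k+1} + 3/4·u_{k-1} for 1 ≤ k ≤ 11. Try u_k = A + B·r^k with r = q/p = (3/4)/(1/4) = 3. Substitution satisfies the recurrence; boundary conditions give:
  u_k = (1 − r^k) / (1 − r^N) = (1 − (3)^2) / (1 − (3)^12) = 1/66430.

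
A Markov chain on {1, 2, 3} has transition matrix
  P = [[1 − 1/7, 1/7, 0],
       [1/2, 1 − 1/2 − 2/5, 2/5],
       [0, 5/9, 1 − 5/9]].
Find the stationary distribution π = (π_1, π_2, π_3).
π = (175/261, 50/261, 4/29)

This is a birth-death chain on three states, which satisfies detailed balance: π_1 · P_{12} = π_2 · P_{21} and π_2 · P_{23} = π_3 · P_{32}.
From π_1 · 1/7 = π_2 · 1/2: π_2/π_1 = (1/7)/(1/2) = 2/7.
From π_2 · 2/5 = π_3 · 5/9: π_3/π_2 = (2/5)/(5/9) = 18/25.
Take π_1 proportional to 1; then unnormalized π = (1, 2/7, 36/175). Normalize by dividing by the sum 261/175:
  π = (175/261, 50/261, 4/29).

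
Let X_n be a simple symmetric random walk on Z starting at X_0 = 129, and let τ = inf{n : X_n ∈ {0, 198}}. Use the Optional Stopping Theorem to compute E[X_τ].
E[X_τ] = 129

X_n is a martingale and τ is a bounded-mean stopping time (indeed τ is finite a.s. with bounded expectation since the walk is in a bounded region). By the OST, E[X_τ] = E[X_0] = 129. Equivalently: E[X_τ] = 198 · P(hit 198 first) + 0 · P(hit 0 first) = 198 · (129/198) = 129.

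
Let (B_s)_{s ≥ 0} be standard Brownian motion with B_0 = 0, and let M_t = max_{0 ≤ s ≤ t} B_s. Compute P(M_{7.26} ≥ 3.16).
P(M_{7.26} ≥ 3.16) = 2·P(B_{7.26} ≥ 3.16) = 2(1 − Φ(3.16/√7.26)) ≈ 0.2409

By the reflection principle for Brownian motion, P(M_t ≥ a) = 2 · P(B_t ≥ a) for a ≥ 0. Since B_t ~ N(0, t), P(B_t ≥ 3.16) = 1 − Φ(3.16/√t) = 1 − Φ(3.16/√7.26) = 1 − Φ(1.1728). So
  P(M_{7.26} ≥ 3.16) = 2(1 − Φ(1.1728)) ≈ 0.2409.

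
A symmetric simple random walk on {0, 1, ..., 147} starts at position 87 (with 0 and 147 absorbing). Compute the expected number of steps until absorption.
E[τ | X_0 = 87] = 5220

Let v_k = E[τ | X_0 = k]. Boundary: v_0 = v_147 = 0. Recurrence: v_k = 1 + (v_{k-1} + v_{k+1})/2 for 1 ≤ k ≤ 146. The particular solution to v_k − (v_{k-1} + v_{k+1})/2 = 1 is v_k = −k^2. Adding homogeneous solution A + B k and matching boundaries gives v_k = k (147 − k). Substituting k = 87: v_87 = 87 · 60 = 5220.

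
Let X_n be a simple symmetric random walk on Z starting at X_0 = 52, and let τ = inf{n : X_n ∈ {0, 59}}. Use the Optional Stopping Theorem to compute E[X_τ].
E[X_τ] = 52

X_n is a martingale and τ is a bounded-mean stopping time (indeed τ is finite a.s. with bounded expectation since the walk is in a bounded region). By the OST, E[X_τ] = E[X_0] = 52. Equivalently: E[X_τ] = 59 · P(hit 59 first) + 0 · P(hit 0 first) = 59 · (52/59) = 52.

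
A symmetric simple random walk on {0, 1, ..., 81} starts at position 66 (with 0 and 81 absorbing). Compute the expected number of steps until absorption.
E[τ | X_0 = 66] = 990

Let v_k = E[τ | X_0 = k]. Boundary: v_0 = v_81 = 0. Recurrence: v_k = 1 + (v_{k-1} + v_{k+1})/2 for 1 ≤ k ≤ 80. The particular solution to v_k − (v_{k-1} + v_{k+1})/2 = 1 is v_k = −k^2. Adding homogeneous solution A + B k and matching boundaries gives v_k = k (81 − k). Substituting k = 66: v_66 = 66 · 15 = 990.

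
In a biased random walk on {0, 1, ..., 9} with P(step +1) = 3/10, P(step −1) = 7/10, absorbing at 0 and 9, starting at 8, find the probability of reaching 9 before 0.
P(hit 9 before 0) = (1 − (7/3)^8) / (1 − (7/3)^9) = 4318680/10083481

Let u_k denote P(reach 9 before 0 | start at k). Boundary: u_0 = 0, u_9 = 1. Recurrence: u_k = 3/10·u_{k+1} + 7/10·u_{k-1} for 1 ≤ k ≤ 8. Try u_k = A + B·r^k with r = q/p = (7/10)/(3/10) = 7/3. Substitution satisfies the recurrence; boundary conditions give:
  u_k = (1 − r^k) / (1 − r^N) = (1 − (7/3)^8) / (1 − (7/3)^9) = 4318680/10083481.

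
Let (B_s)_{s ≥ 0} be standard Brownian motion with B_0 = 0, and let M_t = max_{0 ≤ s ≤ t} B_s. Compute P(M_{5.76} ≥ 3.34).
P(M_{5.76} ≥ 3.34) = 2·P(B_{5.76} ≥ 3.34) = 2(1 − Φ(3.34/√5.76)) ≈ 0.1640

By the reflection principle for Brownian motion, P(M_t ≥ a) = 2 · P(B_t ≥ a) for a ≥ 0. Since B_t ~ N(0, t), P(B_t ≥ 3.34) = 1 − Φ(3.34/√t) = 1 − Φ(3.34/√5.76) = 1 − Φ(1.3917). So
  P(M_{5.76} ≥ 3.34) = 2(1 − Φ(1.3917)) ≈ 0.1640.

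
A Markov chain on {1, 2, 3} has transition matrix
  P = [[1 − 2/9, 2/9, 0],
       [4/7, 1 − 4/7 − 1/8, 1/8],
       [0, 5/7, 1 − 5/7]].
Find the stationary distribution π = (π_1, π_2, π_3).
π = (720/1049, 280/1049, 49/1049)

This is a birth-death chain on three states, which satisfies detailed balance: π_1 · P_{12} = π_2 · P_{21} and π_2 · P_{23} = π_3 · P_{32}.
From π_1 · 2/9 = π_2 · 4/7: π_2/π_1 = (2/9)/(4/7) = 7/18.
From π_2 · 1/8 = π_3 · 5/7: π_3/π_2 = (1/8)/(5/7) = 7/40.
Take π_1 proportional to 1; then unnormalized π = (1, 7/18, 49/720). Normalize by dividing by the sum 1049/720:
  π = (720/1049, 280/1049, 49/1049).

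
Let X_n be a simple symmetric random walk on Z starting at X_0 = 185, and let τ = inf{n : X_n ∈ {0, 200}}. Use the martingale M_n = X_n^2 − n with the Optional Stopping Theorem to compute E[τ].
E[τ] = 2775

M_n = X_n^2 − n is a martingale (since E[X_{n+1}^2 | F_n] = X_n^2 + 1). By OST (τ has finite mean in a bounded region), E[M_τ] = E[M_0] = X_0^2 − 0 = 185^2 = 34225. Also E[M_τ] = E[X_τ^2] − E[τ]. The walk exits at 0 or 200, with P(hit 200 first) = 185/200, so E[X_τ^2] = 200^2 · 185/200 + 0 = 37000. Thus E[τ] = E[X_τ^2] − E[M_τ] = 37000 − 34225 = 2775 = 185(200 − 185) = 2775.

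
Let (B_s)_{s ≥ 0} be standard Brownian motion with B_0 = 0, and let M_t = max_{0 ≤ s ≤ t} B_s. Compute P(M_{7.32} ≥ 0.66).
P(M_{7.32} ≥ 0.66) = 2·P(B_{7.32} ≥ 0.66) = 2(1 − Φ(0.66/√7.32)) ≈ 0.8073

By the reflection principle for Brownian motion, P(M_t ≥ a) = 2 · P(B_t ≥ a) for a ≥ 0. Since B_t ~ N(0, t), P(B_t ≥ 0.66) = 1 − Φ(0.66/√t) = 1 − Φ(0.66/√7.32) = 1 − Φ(0.2439). So
  P(M_{7.32} ≥ 0.66) = 2(1 − Φ(0.2439)) ≈ 0.8073.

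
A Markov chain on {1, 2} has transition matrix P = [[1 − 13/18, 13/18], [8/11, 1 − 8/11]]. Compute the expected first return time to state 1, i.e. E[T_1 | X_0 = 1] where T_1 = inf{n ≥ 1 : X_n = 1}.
E[T_1 | X_0 = 1] = 1/π_1 = 287/144

For an irreducible recurrent Markov chain with stationary distribution π, E[T_i | X_0 = i] = 1/π_i (Kac's formula). Here π_1 = (8/11)/(13/18 + 8/11) = (8/11)/(287/198) = 144/287, so E[T_1 | X_0 = 1] = 1/π_1 = (13/18 + 8/11)/(8/11) = (287/198)/(8/11) = 287/144.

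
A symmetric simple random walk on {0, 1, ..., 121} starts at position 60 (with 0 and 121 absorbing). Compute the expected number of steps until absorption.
E[τ | X_0 = 60] = 3660

Let v_k = E[τ | X_0 = k]. Boundary: v_0 = v_121 = 0. Recurrence: v_k = 1 + (v_{k-1} + v_{k+1})/2 for 1 ≤ k ≤ 120. The particular solution to v_k − (v_{k-1} + v_{k+1})/2 = 1 is v_k = −k^2. Adding homogeneous solution A + B k and matching boundaries gives v_k = k (121 − k). Substituting k = 60: v_60 = 60 · 61 = 3660.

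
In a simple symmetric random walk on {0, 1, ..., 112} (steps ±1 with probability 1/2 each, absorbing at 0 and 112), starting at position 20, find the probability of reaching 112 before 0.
P(hit 112 before 0) = 20/112 = 5/28

Let u_k = P(hit 112 before 0 | start at k). Then u_0 = 0, u_112 = 1, and u_k = u_{k-1}/2 + u_{k+1}/2 for 1 ≤ k ≤ 111. This harmonic recurrence is solved by u_k = k/112, giving u_20 = 20/112 = 5/28.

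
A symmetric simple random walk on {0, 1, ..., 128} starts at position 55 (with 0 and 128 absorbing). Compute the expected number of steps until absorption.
E[τ | X_0 = 55] = 4015

Let v_k = E[τ | X_0 = k]. Boundary: v_0 = v_128 = 0. Recurrence: v_k = 1 + (v_{k-1} + v_{k+1})/2 for 1 ≤ k ≤ 127. The particular solution to v_k − (v_{k-1} + v_{k+1})/2 = 1 is v_k = −k^2. Adding homogeneous solution A + B k and matching boundaries gives v_k = k (128 − k). Substituting k = 55: v_55 = 55 · 73 = 4015.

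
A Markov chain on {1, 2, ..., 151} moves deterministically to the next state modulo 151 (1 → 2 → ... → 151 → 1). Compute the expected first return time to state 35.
E[T_35 | X_0 = 35] = 151

The chain cycles deterministically, so starting at state 35 it returns in exactly 151 steps. Equivalently, the stationary distribution is uniform π_j = 1/151 for every state j, so by Kac's formula E[T_35] = 1/π_35 = 151.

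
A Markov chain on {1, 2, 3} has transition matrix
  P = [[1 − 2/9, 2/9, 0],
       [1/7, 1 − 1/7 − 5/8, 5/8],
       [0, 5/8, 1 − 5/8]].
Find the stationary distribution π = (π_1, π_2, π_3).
π = (9/37, 14/37, 14/37)

This is a birth-death chain on three states, which satisfies detailed balance: π_1 · P_{12} = π_2 · P_{21} and π_2 · P_{23} = π_3 · P_{32}.
From π_1 · 2/9 = π_2 · 1/7: π_2/π_1 = (2/9)/(1/7) = 14/9.
From π_2 · 5/8 = π_3 · 5/8: π_3/π_2 = (5/8)/(5/8) = 1.
Take π_1 proportional to 1; then unnormalized π = (1, 14/9, 14/9). Normalize by dividing by the sum 37/9:
  π = (9/37, 14/37, 14/37).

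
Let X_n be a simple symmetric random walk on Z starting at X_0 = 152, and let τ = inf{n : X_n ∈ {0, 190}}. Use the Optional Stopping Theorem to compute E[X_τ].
E[X_τ] = 152

X_n is a martingale and τ is a bounded-mean stopping time (indeed τ is finite a.s. with bounded expectation since the walk is in a bounded region). By the OST, E[X_τ] = E[X_0] = 152. Equivalently: E[X_τ] = 190 · P(hit 190 first) + 0 · P(hit 0 first) = 190 · (152/190) = 152.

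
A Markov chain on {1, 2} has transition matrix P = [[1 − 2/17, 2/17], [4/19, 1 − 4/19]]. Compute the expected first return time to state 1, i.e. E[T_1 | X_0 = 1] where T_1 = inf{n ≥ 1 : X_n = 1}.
E[T_1 | X_0 = 1] = 1/π_1 = 53/34

For an irreducible recurrent Markov chain with stationary distribution π, E[T_i | X_0 = i] = 1/π_i (Kac's formula). Here π_1 = (4/19)/(2/17 + 4/19) = (4/19)/(106/323) = 34/53, so E[T_1 | X_0 = 1] = 1/π_1 = (2/17 + 4/19)/(4/19) = (106/323)/(4/19) = 53/34.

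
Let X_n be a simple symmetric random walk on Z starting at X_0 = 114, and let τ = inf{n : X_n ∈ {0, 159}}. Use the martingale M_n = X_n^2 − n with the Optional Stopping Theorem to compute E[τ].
E[τ] = 5130

M_n = X_n^2 − n is a martingale (since E[X_{n+1}^2 | F_n] = X_n^2 + 1). By OST (τ has finite mean in a bounded region), E[M_τ] = E[M_0] = X_0^2 − 0 = 114^2 = 12996. Also E[M_τ] = E[X_τ^2] − E[τ]. The walk exits at 0 or 159, with P(hit 159 first) = 114/159, so E[X_τ^2] = 159^2 · 114/159 + 0 = 18126. Thus E[τ] = E[X_τ^2] − E[M_τ] = 18126 − 12996 = 5130 = 114(159 − 114) = 5130.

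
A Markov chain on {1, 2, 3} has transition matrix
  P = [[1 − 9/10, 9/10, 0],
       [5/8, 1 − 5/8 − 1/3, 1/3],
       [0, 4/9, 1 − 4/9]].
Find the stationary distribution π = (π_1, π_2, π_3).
π = (25/88, 9/22, 27/88)

This is a birth-death chain on three states, which satisfies detailed balance: π_1 · P_{12} = π_2 · P_{21} and π_2 · P_{23} = π_3 · P_{32}.
From π_1 · 9/10 = π_2 · 5/8: π_2/π_1 = (9/10)/(5/8) = 36/25.
From π_2 · 1/3 = π_3 · 4/9: π_3/π_2 = (1/3)/(4/9) = 3/4.
Take π_1 proportional to 1; then unnormalized π = (1, 36/25, 27/25). Normalize by dividing by the sum 88/25:
  π = (25/88, 9/22, 27/88).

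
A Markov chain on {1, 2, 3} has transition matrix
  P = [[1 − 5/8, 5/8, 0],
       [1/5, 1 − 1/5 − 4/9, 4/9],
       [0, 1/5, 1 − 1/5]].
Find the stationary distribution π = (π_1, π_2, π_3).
π = (72/797, 225/797, 500/797)

This is a birth-death chain on three states, which satisfies detailed balance: π_1 · P_{12} = π_2 · P_{21} and π_2 · P_{23} = π_3 · P_{32}.
From π_1 · 5/8 = π_2 · 1/5: π_2/π_1 = (5/8)/(1/5) = 25/8.
From π_2 · 4/9 = π_3 · 1/5: π_3/π_2 = (4/9)/(1/5) = 20/9.
Take π_1 proportional to 1; then unnormalized π = (1, 25/8, 125/18). Normalize by dividing by the sum 797/72:
  π = (72/797, 225/797, 500/797).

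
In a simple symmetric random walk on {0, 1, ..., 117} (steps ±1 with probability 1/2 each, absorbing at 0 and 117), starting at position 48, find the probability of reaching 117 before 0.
P(hit 117 before 0) = 48/117 = 16/39

Let u_k = P(hit 117 before 0 | start at k). Then u_0 = 0, u_117 = 1, and u_k = u_{k-1}/2 + u_{k+1}/2 for 1 ≤ k ≤ 116. This harmonic recurrence is solved by u_k = k/117, giving u_48 = 48/117 = 16/39.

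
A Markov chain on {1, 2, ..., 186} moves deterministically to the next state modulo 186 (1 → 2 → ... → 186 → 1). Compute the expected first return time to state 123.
E[T_123 | X_0 = 123] = 186

The chain cycles deterministically, so starting at state 123 it returns in exactly 186 steps. Equivalently, the stationary distribution is uniform π_j = 1/186 for every state j, so by Kac's formula E[T_123] = 1/π_123 = 186.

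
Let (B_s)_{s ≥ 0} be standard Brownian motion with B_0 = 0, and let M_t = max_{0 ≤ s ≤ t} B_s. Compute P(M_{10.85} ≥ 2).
P(M_{10.85} ≥ 2) = 2·P(B_{10.85} ≥ 2) = 2(1 − Φ(2/√10.85)) ≈ 0.5437

By the reflection principle for Brownian motion, P(M_t ≥ a) = 2 · P(B_t ≥ a) for a ≥ 0. Since B_t ~ N(0, t), P(B_t ≥ 2) = 1 − Φ(2/√t) = 1 − Φ(2/√10.85) = 1 − Φ(0.6072). So
  P(M_{10.85} ≥ 2) = 2(1 − Φ(0.6072)) ≈ 0.5437.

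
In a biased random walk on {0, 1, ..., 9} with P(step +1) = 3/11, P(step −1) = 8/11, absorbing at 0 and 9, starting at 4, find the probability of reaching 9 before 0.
P(hit 9 before 0) = (1 − (8/3)^4) / (1 − (8/3)^9) = 195129/26839609

Let u_k denote P(reach 9 before 0 | start at k). Boundary: u_0 = 0, u_9 = 1. Recurrence: u_k = 3/11·u_{k+1} + 8/11·u_{k-1} for 1 ≤ k ≤ 8. Try u_k = A + B·r^k with r = q/p = (8/11)/(3/11) = 8/3. Substitution satisfies the recurrence; boundary conditions give:
  u_k = (1 − r^k) / (1 − r^N) = (1 − (8/3)^4) / (1 − (8/3)^9) = 195129/26839609.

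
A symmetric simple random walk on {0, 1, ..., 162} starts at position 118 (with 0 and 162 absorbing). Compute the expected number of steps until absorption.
E[τ | X_0 = 118] = 5192

Let v_k = E[τ | X_0 = k]. Boundary: v_0 = v_162 = 0. Recurrence: v_k = 1 + (v_{k-1} + v_{k+1})/2 for 1 ≤ k ≤ 161. The particular solution to v_k − (v_{k-1} + v_{k+1})/2 = 1 is v_k = −k^2. Adding homogeneous solution A + B k and matching boundaries gives v_k = k (162 − k). Substituting k = 118: v_118 = 118 · 44 = 5192.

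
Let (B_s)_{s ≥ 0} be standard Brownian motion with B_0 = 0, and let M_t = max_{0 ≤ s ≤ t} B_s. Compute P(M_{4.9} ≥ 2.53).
P(M_{4.9} ≥ 2.53) = 2·P(B_{4.9} ≥ 2.53) = 2(1 − Φ(2.53/√4.9)) ≈ 0.2531

By the reflection principle for Brownian motion, P(M_t ≥ a) = 2 · P(B_t ≥ a) for a ≥ 0. Since B_t ~ N(0, t), P(B_t ≥ 2.53) = 1 − Φ(2.53/√t) = 1 − Φ(2.53/√4.9) = 1 − Φ(1.1429). So
  P(M_{4.9} ≥ 2.53) = 2(1 − Φ(1.1429)) ≈ 0.2531.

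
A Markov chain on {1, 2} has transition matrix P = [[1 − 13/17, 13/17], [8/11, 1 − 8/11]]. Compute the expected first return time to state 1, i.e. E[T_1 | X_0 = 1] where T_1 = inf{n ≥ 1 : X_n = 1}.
E[T_1 | X_0 = 1] = 1/π_1 = 279/136

For an irreducible recurrent Markov chain with stationary distribution π, E[T_i | X_0 = i] = 1/π_i (Kac's formula). Here π_1 = (8/11)/(13/17 + 8/11) = (8/11)/(279/187) = 136/279, so E[T_1 | X_0 = 1] = 1/π_1 = (13/17 + 8/11)/(8/11) = (279/187)/(8/11) = 279/136.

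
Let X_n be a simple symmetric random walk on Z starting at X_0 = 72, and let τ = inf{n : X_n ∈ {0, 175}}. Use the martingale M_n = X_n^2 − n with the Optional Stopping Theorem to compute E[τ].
E[τ] = 7416

M_n = X_n^2 − n is a martingale (since E[X_{n+1}^2 | F_n] = X_n^2 + 1). By OST (τ has finite mean in a bounded region), E[M_τ] = E[M_0] = X_0^2 − 0 = 72^2 = 5184. Also E[M_τ] = E[X_τ^2] − E[τ]. The walk exits at 0 or 175, with P(hit 175 first) = 72/175, so E[X_τ^2] = 175^2 · 72/175 + 0 = 12600. Thus E[τ] = E[X_τ^2] − E[M_τ] = 12600 − 5184 = 7416 = 72(175 − 72) = 7416.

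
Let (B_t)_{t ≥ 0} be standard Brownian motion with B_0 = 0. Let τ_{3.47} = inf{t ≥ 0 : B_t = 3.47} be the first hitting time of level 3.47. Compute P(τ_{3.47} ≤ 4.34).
P(τ_{3.47} ≤ 4.34) = 2(1 − Φ(3.47/√4.34)) = 2(1 − Φ(1.6657)) ≈ 0.0958

By the reflection principle for standard BM, P(τ_b ≤ t) = 2 · P(B_t ≥ b). Since B_t ~ N(0, t), P(B_t ≥ 3.47) = 1 − Φ(3.47/√t) = 1 − Φ(3.47/√4.34) = 1 − Φ(1.6657) ≈ 0.04789. Doubling: P(τ_{3.47} ≤ 4.34) ≈ 2 · 0.04789 = 0.09578 ≈ 0.0958.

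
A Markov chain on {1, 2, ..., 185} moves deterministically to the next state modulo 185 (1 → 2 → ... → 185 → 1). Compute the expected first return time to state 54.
E[T_54 | X_0 = 54] = 185

The chain cycles deterministically, so starting at state 54 it returns in exactly 185 steps. Equivalently, the stationary distribution is uniform π_j = 1/185 for every state j, so by Kac's formula E[T_54] = 1/π_54 = 185.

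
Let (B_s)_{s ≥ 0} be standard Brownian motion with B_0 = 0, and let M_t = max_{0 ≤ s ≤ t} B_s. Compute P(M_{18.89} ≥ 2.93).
P(M_{18.89} ≥ 2.93) = 2·P(B_{18.89} ≥ 2.93) = 2(1 − Φ(2.93/√18.89)) ≈ 0.5002

By the reflection principle for Brownian motion, P(M_t ≥ a) = 2 · P(B_t ≥ a) for a ≥ 0. Since B_t ~ N(0, t), P(B_t ≥ 2.93) = 1 − Φ(2.93/√t) = 1 − Φ(2.93/√18.89) = 1 − Φ(0.6741). So
  P(M_{18.89} ≥ 2.93) = 2(1 − Φ(0.6741)) ≈ 0.5002.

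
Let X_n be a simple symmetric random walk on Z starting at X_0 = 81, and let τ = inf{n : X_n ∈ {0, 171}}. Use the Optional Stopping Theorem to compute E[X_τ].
E[X_τ] = 81

X_n is a martingale and τ is a bounded-mean stopping time (indeed τ is finite a.s. with bounded expectation since the walk is in a bounded region). By the OST, E[X_τ] = E[X_0] = 81. Equivalently: E[X_τ] = 171 · P(hit 171 first) + 0 · P(hit 0 first) = 171 · (81/171) = 81.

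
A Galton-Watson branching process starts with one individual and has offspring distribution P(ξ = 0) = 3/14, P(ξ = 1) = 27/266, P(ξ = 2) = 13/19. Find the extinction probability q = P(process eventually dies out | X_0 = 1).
q = 57/182

The pgf is f(s) = 3/14 + 27/266·s + 13/19·s². The extinction probability q is the smallest fixed point of f in [0, 1]. Setting s = f(s):
  13/19·s² + (27/266 − 1)·s + 3/14 = 0
  13/19·s² − (3/14 + 13/19)·s + 3/14 = 0
which factors as (s − 1)·(13/19·s − 3/14) = 0, giving roots s = 1 and s = (3/14)/(13/19) = 57/182.
Mean offspring μ = 27/266 + 2·13/19 = 391/266 > 1 (supercritical), so q < 1. The extinction probability is the smaller root: q = (3/14)/(13/19) = 57/182.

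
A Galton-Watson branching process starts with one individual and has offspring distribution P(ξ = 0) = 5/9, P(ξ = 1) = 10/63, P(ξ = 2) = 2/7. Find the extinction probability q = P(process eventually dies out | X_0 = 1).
q = 1

Mean offspring μ = 0·5/9 + 1·10/63 + 2·2/7 = 46/63 ≤ 1. For μ ≤ 1 with offspring not concentrated at 1, the Galton-Watson process goes extinct almost surely, so q = 1.
(Algebraic check: The pgf is f(s) = 5/9 + 10/63·s + 2/7·s². The extinction probability q is the smallest fixed point of f in [0, 1]. Setting s = f(s):
  2/7·s² + (10/63 − 1)·s + 5/9 = 0
  2/7·s² − (5/9 + 2/7)·s + 5/9 = 0
which factors as (s − 1)·(2/7·s − 5/9) = 0, giving roots s = 1 and s = (5/9)/(2/7) = 35/18. Since 35/18 ≥ 1, the smallest root in [0, 1] is s = 1.)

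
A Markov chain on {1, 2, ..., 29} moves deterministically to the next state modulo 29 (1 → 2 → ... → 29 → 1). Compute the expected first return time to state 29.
E[T_29 | X_0 = 29] = 29

The chain cycles deterministically, so starting at state 29 it returns in exactly 29 steps. Equivalently, the stationary distribution is uniform π_j = 1/29 for every state j, so by Kac's formula E[T_29] = 1/π_29 = 29.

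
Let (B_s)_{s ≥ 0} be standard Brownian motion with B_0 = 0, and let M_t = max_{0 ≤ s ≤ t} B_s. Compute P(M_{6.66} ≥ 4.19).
P(M_{6.66} ≥ 4.19) = 2·P(B_{6.66} ≥ 4.19) = 2(1 − Φ(4.19/√6.66)) ≈ 0.1045

By the reflection principle for Brownian motion, P(M_t ≥ a) = 2 · P(B_t ≥ a) for a ≥ 0. Since B_t ~ N(0, t), P(B_t ≥ 4.19) = 1 − Φ(4.19/√t) = 1 − Φ(4.19/√6.66) = 1 − Φ(1.6236). So
  P(M_{6.66} ≥ 4.19) = 2(1 − Φ(1.6236)) ≈ 0.1045.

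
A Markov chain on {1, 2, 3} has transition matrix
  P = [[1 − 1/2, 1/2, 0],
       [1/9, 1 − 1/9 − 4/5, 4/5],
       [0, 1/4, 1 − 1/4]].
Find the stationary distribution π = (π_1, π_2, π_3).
π = (10/199, 45/199, 144/199)

This is a birth-death chain on three states, which satisfies detailed balance: π_1 · P_{12} = π_2 · P_{21} and π_2 · P_{23} = π_3 · P_{32}.
From π_1 · 1/2 = π_2 · 1/9: π_2/π_1 = (1/2)/(1/9) = 9/2.
From π_2 · 4/5 = π_3 · 1/4: π_3/π_2 = (4/5)/(1/4) = 16/5.
Take π_1 proportional to 1; then unnormalized π = (1, 9/2, 72/5). Normalize by dividing by the sum 199/10:
  π = (10/199, 45/199, 144/199).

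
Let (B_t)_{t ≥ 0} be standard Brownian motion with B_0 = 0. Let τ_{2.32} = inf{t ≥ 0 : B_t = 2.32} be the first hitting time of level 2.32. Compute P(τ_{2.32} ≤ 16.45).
P(τ_{2.32} ≤ 16.45) = 2(1 − Φ(2.32/√16.45)) = 2(1 − Φ(0.5720)) ≈ 0.5673

By the reflection principle for standard BM, P(τ_b ≤ t) = 2 · P(B_t ≥ b). Since B_t ~ N(0, t), P(B_t ≥ 2.32) = 1 − Φ(2.32/√t) = 1 − Φ(2.32/√16.45) = 1 − Φ(0.5720) ≈ 0.28366. Doubling: P(τ_{2.32} ≤ 16.45) ≈ 2 · 0.28366 = 0.56732 ≈ 0.5673.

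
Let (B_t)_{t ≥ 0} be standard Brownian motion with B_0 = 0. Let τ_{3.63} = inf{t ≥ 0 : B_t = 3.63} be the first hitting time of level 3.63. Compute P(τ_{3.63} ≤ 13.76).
P(τ_{3.63} ≤ 13.76) = 2(1 − Φ(3.63/√13.76)) = 2(1 − Φ(0.9786)) ≈ 0.3278

By the reflection principle for standard BM, P(τ_b ≤ t) = 2 · P(B_t ≥ b). Since B_t ~ N(0, t), P(B_t ≥ 3.63) = 1 − Φ(3.63/√t) = 1 − Φ(3.63/√13.76) = 1 − Φ(0.9786) ≈ 0.16389. Doubling: P(τ_{3.63} ≤ 13.76) ≈ 2 · 0.16389 = 0.32778 ≈ 0.3278.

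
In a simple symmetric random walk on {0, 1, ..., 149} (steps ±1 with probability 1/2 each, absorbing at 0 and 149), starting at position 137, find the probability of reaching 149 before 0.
P(hit 149 before 0) = 137/149

Let u_k = P(hit 149 before 0 | start at k). Then u_0 = 0, u_149 = 1, and u_k = u_{k-1}/2 + u_{k+1}/2 for 1 ≤ k ≤ 148. This harmonic recurrence is solved by u_k = k/149, giving u_137 = 137/149.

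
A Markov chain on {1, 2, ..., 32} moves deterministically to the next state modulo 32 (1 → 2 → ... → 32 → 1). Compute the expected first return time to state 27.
E[T_27 | X_0 = 27] = 32

The chain cycles deterministically, so starting at state 27 it returns in exactly 32 steps. Equivalently, the stationary distribution is uniform π_j = 1/32 for every state j, so by Kac's formula E[T_27] = 1/π_27 = 32.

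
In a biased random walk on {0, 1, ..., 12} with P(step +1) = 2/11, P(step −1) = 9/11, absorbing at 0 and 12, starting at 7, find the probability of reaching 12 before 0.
P(hit 12 before 0) = (1 − (9/2)^7) / (1 − (9/2)^12) = 21864416/40347076055

Let u_k denote P(reach 12 before 0 | start at k). Boundary: u_0 = 0, u_12 = 1. Recurrence: u_k = 2/11·u_{k+1} + 9/11·u_{k-1} for 1 ≤ k ≤ 11. Try u_k = A + B·r^k with r = q/p = (9/11)/(2/11) = 9/2. Substitution satisfies the recurrence; boundary conditions give:
  u_k = (1 − r^k) / (1 − r^N) = (1 − (9/2)^7) / (1 − (9/2)^12) = 21864416/40347076055.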